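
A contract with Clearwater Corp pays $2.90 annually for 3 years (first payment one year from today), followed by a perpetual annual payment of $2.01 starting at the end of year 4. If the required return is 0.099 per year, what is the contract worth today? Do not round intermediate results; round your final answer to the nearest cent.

$22.52

PV of 3-year annuity: $2.90 × [1 − (1+0.099)^−3] / 0.099 = 7.22459
Perpetuity value at year 3: $2.01 / 0.099 = 20.30303
PV of perpetuity: 20.30303 / (1+0.099)^3 = 15.29564
Total PV = 7.22459 + 15.29564 = 22.52023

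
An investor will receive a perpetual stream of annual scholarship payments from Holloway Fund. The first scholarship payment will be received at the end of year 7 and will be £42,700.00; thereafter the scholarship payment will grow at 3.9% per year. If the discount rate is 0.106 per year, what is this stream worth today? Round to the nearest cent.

Value at end of year 6: C₁ / (r − g) = £42,700.00 / (0.106 − 0.039) = £637,313.4328
Discount to today: PV = £637,313.4328 / (1 + 0.106)^6 = £637,313.4328 / 1.830336 = £348,194.82

£348194.82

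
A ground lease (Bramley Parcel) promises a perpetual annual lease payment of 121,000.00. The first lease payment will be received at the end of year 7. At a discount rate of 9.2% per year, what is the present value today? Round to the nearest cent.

775642.71

Value at end of year 6: C / r = 121,000.00 / 0.092 = 1,315,217.3913
Discount to today: PV = 1,315,217.3913 / (1 + 0.092)^6 = 1,315,217.3913 / 1.695649 = 775,642.71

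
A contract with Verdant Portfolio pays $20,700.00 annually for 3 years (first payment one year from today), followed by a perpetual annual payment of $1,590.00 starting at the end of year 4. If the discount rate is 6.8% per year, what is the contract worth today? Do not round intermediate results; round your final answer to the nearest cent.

PV of 3-year annuity: $20,700.00 × [1 − (1+0.068)^−3] / 0.068 = 54522.45654
Perpetuity value at year 3: $1,590.00 / 0.068 = 23382.35294
PV of perpetuity: 23382.35294 / (1+0.068)^3 = 19194.39613
Total PV = 54522.45654 + 19194.39613 = 73716.85268

$73716.85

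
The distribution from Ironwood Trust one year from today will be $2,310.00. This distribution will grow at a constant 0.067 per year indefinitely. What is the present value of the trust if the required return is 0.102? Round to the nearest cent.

Growing perpetuity: P = D₁ / (r − g) = $2,310.0000 / (0.102 − 0.067) = $66,000.00

$66000.00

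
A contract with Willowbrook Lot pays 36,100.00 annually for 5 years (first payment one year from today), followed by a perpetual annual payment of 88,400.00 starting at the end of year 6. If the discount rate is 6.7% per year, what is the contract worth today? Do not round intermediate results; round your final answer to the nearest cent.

PV of 5-year annuity: 36,100.00 × [1 − (1+0.067)^−5] / 0.067 = 149213.72640
Perpetuity value at year 5: 88,400.00 / 0.067 = 1319402.98507
PV of perpetuity: 1319402.98507 / (1+0.067)^5 = 954015.35589
Total PV = 149213.72640 + 954015.35589 = 1103229.08229

1103229.08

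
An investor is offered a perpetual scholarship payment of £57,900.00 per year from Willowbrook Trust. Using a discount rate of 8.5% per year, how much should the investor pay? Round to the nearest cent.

Level perpetuity: PV = C / r = £57,900.00 / 0.085 = £681,176.47

£681176.47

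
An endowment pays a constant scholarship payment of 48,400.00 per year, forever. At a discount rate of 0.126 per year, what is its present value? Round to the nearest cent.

384126.98

Level perpetuity: PV = C / r = 48,400.00 / 0.126 = 384,126.98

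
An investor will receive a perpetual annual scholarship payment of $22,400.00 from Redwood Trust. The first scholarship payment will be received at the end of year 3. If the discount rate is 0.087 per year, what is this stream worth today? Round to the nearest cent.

$217906.25

Value at end of year 2: C / r = $22,400.00 / 0.087 = $257,471.2644
Discount to today: PV = $257,471.2644 / (1 + 0.087)^2 = $257,471.2644 / 1.181569 = $217,906.25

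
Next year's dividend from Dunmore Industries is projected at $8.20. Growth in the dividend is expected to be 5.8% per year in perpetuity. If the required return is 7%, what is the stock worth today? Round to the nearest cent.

Growing perpetuity: P = D₁ / (r − g) = $8.2000 / (0.07 − 0.058) = $683.33

$683.33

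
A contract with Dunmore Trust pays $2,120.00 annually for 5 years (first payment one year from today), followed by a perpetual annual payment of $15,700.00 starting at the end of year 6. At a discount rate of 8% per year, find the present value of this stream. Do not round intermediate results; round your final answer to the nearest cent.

$142029.00

PV of 5-year annuity: $2,120.00 × [1 − (1+0.08)^−5] / 0.08 = 8464.54528
Perpetuity value at year 5: $15,700.00 / 0.08 = 196250.00000
PV of perpetuity: 196250.00000 / (1+0.08)^5 = 133564.45242
Total PV = 8464.54528 + 133564.45242 = 142028.99770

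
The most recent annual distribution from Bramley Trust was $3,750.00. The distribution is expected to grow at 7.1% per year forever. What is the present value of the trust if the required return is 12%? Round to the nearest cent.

D₁ = D₀ × (1 + g) = $3,750.00 × 1.071 = $4,016.2500
Growing perpetuity: P = D₁ / (r − g) = $4,016.2500 / (0.12 − 0.071) = $81,964.29

$81964.29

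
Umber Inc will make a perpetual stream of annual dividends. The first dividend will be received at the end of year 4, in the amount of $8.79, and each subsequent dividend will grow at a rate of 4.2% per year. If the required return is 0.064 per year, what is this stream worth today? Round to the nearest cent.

Value at end of year 3: C₁ / (r − g) = $8.79 / (0.064 − 0.042) = $399.5455
Discount to today: PV = $399.5455 / (1 + 0.064)^3 = $399.5455 / 1.204550 = $331.70

$331.70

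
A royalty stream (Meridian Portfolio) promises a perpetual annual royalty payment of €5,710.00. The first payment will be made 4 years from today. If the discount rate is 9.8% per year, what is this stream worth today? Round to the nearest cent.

€44015.23

Value at end of year 3: C / r = €5,710.00 / 0.098 = €58,265.3061
Discount to today: PV = €58,265.3061 / (1 + 0.098)^3 = €58,265.3061 / 1.323753 = €44,015.23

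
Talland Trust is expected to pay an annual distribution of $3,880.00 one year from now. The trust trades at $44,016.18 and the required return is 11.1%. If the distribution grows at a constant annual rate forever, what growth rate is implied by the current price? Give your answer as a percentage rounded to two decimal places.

2.29%

P = D₁/(r−g) ⇒ g = r − D₁/P = 0.111 − $3,880.00/$44,016.18 = 0.022851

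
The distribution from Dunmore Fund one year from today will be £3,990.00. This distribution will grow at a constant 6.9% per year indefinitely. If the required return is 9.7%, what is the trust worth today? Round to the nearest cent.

£142500.00

Growing perpetuity: P = D₁ / (r − g) = £3,990.0000 / (0.097 − 0.069) = £142,500.00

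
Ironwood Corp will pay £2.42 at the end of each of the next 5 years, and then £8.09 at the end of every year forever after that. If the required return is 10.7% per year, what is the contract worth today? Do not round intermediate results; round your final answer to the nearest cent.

PV of 5-year annuity: £2.42 × [1 − (1+0.107)^−5] / 0.107 = 9.01198
Perpetuity value at year 5: £8.09 / 0.107 = 75.60748
PV of perpetuity: 75.60748 / (1+0.107)^5 = 45.48065
Total PV = 9.01198 + 45.48065 = 54.49263

£54.49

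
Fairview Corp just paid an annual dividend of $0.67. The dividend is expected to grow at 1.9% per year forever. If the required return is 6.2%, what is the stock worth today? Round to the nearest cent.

D₁ = D₀ × (1 + g) = $0.67 × 1.019 = $0.6827
Growing perpetuity: P = D₁ / (r − g) = $0.6827 / (0.062 − 0.019) = $15.88

$15.88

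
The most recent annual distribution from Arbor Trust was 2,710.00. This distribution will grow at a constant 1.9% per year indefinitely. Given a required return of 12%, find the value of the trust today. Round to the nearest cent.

D₁ = D₀ × (1 + g) = 2,710.00 × 1.019 = 2,761.4900
Growing perpetuity: P = D₁ / (r − g) = 2,761.4900 / (0.12 − 0.019) = 27,341.49

27341.49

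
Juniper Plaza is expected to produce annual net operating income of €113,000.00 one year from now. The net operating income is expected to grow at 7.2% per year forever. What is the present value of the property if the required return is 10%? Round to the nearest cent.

Growing perpetuity: P = D₁ / (r − g) = €113,000.0000 / (0.1 − 0.072) = €4,035,714.29

€4035714.29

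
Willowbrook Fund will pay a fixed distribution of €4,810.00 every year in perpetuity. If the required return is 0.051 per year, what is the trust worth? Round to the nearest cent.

Level perpetuity: PV = C / r = €4,810.00 / 0.051 = €94,313.73

€94313.73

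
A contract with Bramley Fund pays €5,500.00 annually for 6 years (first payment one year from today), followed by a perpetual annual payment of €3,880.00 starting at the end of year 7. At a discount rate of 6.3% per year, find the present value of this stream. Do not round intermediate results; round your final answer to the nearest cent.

€69478.83

PV of 6-year annuity: €5,500.00 × [1 − (1+0.063)^−6] / 0.063 = 26792.22822
Perpetuity value at year 6: €3,880.00 / 0.063 = 61587.30159
PV of perpetuity: 61587.30159 / (1+0.063)^6 = 42686.60241
Total PV = 26792.22822 + 42686.60241 = 69478.83063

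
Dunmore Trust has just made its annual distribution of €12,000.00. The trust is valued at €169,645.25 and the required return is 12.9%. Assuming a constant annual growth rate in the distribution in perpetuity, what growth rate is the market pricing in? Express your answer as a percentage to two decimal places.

5.44%

P = D₀(1+g)/(r−g) ⇒ P(r−g) = D₀(1+g) ⇒ g(P+D₀) = P·r − D₀
g = (P·r − D₀)/(P + D₀) = (€169,645.25×0.129 − €12,000.00) / (€169,645.25 + €12,000.00) = 0.054415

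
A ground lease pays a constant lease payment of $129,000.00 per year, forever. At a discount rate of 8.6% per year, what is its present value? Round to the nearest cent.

Level perpetuity: PV = C / r = $129,000.00 / 0.086 = $1,500,000.00

$1500000.00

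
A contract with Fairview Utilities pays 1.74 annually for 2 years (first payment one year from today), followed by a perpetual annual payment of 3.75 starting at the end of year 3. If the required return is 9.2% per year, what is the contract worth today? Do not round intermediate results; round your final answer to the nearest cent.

PV of 2-year annuity: 1.74 × [1 − (1+0.092)^−2] / 0.092 = 3.05257
Perpetuity value at year 2: 3.75 / 0.092 = 40.76087
PV of perpetuity: 40.76087 / (1+0.092)^2 = 34.18205
Total PV = 3.05257 + 34.18205 = 37.23462

37.23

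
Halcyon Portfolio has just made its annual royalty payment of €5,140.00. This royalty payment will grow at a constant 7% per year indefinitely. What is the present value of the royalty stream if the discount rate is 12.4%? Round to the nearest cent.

€101848.15

D₁ = D₀ × (1 + g) = €5,140.00 × 1.07 = €5,499.8000
Growing perpetuity: P = D₁ / (r − g) = €5,499.8000 / (0.124 − 0.07) = €101,848.15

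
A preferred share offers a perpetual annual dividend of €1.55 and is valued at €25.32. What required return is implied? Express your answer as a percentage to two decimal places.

P = C/r ⇒ r = C/P = €1.55/€25.32 = 0.061216

6.12%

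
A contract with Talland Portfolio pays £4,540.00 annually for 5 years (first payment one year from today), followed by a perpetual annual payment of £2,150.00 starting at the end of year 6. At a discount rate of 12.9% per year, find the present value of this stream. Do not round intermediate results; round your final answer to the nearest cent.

£25093.40

PV of 5-year annuity: £4,540.00 × [1 − (1+0.129)^−5] / 0.129 = 16007.26863
Perpetuity value at year 5: £2,150.00 / 0.129 = 16666.66667
PV of perpetuity: 16666.66667 / (1+0.129)^5 = 9086.13196
Total PV = 16007.26863 + 9086.13196 = 25093.40059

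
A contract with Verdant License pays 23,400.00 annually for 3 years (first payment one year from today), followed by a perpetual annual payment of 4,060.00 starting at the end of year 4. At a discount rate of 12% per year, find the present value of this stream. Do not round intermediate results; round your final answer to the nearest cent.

PV of 3-year annuity: 23,400.00 × [1 − (1+0.12)^−3] / 0.12 = 56202.85168
Perpetuity value at year 3: 4,060.00 / 0.12 = 33833.33333
PV of perpetuity: 33833.33333 / (1+0.12)^3 = 24081.89838
Total PV = 56202.85168 + 24081.89838 = 80284.75006

80284.75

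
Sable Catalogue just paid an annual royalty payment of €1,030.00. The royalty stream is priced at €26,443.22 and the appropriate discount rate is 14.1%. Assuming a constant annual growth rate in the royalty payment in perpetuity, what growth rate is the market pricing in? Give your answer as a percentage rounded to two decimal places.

P = D₀(1+g)/(r−g) ⇒ P(r−g) = D₀(1+g) ⇒ g(P+D₀) = P·r − D₀
g = (P·r − D₀)/(P + D₀) = (€26,443.22×0.141 − €1,030.00) / (€26,443.22 + €1,030.00) = 0.098223

9.82%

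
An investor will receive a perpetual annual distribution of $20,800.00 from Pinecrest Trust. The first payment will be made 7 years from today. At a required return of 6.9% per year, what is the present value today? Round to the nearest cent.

Value at end of year 6: C / r = $20,800.00 / 0.069 = $301,449.2754
Discount to today: PV = $301,449.2754 / (1 + 0.069)^6 = $301,449.2754 / 1.492335 = $201,998.44

$201998.44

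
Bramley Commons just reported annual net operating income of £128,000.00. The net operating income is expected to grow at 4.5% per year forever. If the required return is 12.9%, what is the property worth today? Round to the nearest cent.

D₁ = D₀ × (1 + g) = £128,000.00 × 1.045 = £133,760.0000
Growing perpetuity: P = D₁ / (r − g) = £133,760.0000 / (0.129 − 0.045) = £1,592,380.95

£1592380.95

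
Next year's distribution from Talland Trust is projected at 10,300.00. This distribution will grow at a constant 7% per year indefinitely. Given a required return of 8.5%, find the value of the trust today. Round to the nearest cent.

Growing perpetuity: P = D₁ / (r − g) = 10,300.0000 / (0.085 − 0.07) = 686,666.67

686666.67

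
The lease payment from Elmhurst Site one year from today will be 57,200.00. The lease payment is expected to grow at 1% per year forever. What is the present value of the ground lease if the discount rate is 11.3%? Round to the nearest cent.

555339.81

Growing perpetuity: P = D₁ / (r − g) = 57,200.0000 / (0.113 − 0.01) = 555,339.81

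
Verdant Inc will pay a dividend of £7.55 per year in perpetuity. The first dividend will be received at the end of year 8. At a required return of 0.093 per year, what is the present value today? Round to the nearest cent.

Value at end of year 7: C / r = £7.55 / 0.093 = £81.1828
Discount to today: PV = £81.1828 / (1 + 0.093)^7 = £81.1828 / 1.863550 = £43.56

£43.56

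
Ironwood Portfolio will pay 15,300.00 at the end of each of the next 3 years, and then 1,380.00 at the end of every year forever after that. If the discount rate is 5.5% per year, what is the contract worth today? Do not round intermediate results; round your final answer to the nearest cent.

PV of 3-year annuity: 15,300.00 × [1 − (1+0.055)^−3] / 0.055 = 41278.38069
Perpetuity value at year 3: 1,380.00 / 0.055 = 25090.90909
PV of perpetuity: 25090.90909 / (1+0.055)^3 = 21367.76103
Total PV = 41278.38069 + 21367.76103 = 62646.14172

62646.14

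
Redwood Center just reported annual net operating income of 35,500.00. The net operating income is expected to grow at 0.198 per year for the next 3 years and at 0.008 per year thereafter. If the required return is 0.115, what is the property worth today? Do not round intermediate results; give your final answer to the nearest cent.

537968.77

D_1 = 42529.00000
D_2 = 50949.74200
D_3 = 61037.79092
Terminal value at year 3: TV = D_3×(1+g_2)/(r−g_2) = 61526.09324/0.107 = 575010.21723
P_0 = D_1/(1+r)^1 + D_2/(1+r)^2 + D_3/(1+r)^3 + TV/(1+r)^3
    = 38142.60090 + 40981.91558 + 44032.58733 + 414811.66378 = 537968.76758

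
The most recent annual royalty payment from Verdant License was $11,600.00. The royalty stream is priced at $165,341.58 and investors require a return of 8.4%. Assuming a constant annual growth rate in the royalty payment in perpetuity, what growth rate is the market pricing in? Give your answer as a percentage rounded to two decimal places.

1.29%

P = D₀(1+g)/(r−g) ⇒ P(r−g) = D₀(1+g) ⇒ g(P+D₀) = P·r − D₀
g = (P·r − D₀)/(P + D₀) = ($165,341.58×0.084 − $11,600.00) / ($165,341.58 + $11,600.00) = 0.012935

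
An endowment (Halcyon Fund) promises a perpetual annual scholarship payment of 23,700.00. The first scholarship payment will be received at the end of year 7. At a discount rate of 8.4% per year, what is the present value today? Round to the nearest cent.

Value at end of year 6: C / r = 23,700.00 / 0.084 = 282,142.8571
Discount to today: PV = 282,142.8571 / (1 + 0.084)^6 = 282,142.8571 / 1.622466 = 173,897.51

173897.51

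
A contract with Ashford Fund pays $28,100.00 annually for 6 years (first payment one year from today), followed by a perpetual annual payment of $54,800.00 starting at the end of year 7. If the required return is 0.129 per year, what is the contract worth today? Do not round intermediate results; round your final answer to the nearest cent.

PV of 6-year annuity: $28,100.00 × [1 − (1+0.129)^−6] / 0.129 = 112644.66401
Perpetuity value at year 6: $54,800.00 / 0.129 = 424806.20155
PV of perpetuity: 424806.20155 / (1+0.129)^6 = 205129.06319
Total PV = 112644.66401 + 205129.06319 = 317773.72720

$317773.73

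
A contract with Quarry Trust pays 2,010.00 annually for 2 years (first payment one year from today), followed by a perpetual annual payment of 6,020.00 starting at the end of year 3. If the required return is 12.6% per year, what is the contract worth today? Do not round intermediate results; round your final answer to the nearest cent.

PV of 2-year annuity: 2,010.00 × [1 − (1+0.126)^−2] / 0.126 = 3370.40846
Perpetuity value at year 2: 6,020.00 / 0.126 = 47777.77778
PV of perpetuity: 47777.77778 / (1+0.126)^2 = 37683.32059
Total PV = 3370.40846 + 37683.32059 = 41053.72905

41053.73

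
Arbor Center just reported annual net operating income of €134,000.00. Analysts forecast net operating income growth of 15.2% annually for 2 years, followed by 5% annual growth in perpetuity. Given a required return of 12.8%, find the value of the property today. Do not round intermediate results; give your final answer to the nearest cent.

D_1 = 154368.00000
D_2 = 177831.93600
Terminal value at year 2: TV = D_2×(1+g_2)/(r−g_2) = 186723.53280/0.078 = 2393891.44615
P_0 = D_1/(1+r)^1 + D_2/(1+r)^2 + TV/(1+r)^2
    = 136851.06383 + 139762.78859 + 1881422.15412 = 2158036.00655

€2158036.01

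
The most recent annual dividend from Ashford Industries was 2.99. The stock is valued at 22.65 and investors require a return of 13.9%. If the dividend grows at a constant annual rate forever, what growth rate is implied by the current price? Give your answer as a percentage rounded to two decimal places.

P = D₀(1+g)/(r−g) ⇒ P(r−g) = D₀(1+g) ⇒ g(P+D₀) = P·r − D₀
g = (P·r − D₀)/(P + D₀) = (22.65×0.139 − 2.99) / (22.65 + 2.99) = 0.006176

0.62%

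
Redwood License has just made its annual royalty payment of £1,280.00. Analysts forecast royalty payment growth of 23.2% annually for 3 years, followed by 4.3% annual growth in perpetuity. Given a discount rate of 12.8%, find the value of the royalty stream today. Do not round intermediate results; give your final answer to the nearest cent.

£25056.12

D_1 = 1576.96000
D_2 = 1942.81472
D_3 = 2393.54774
Terminal value at year 3: TV = D_3×(1+g_2)/(r−g_2) = 2496.47029/0.085 = 29370.23868
P_0 = D_1/(1+r)^1 + D_2/(1+r)^2 + D_3/(1+r)^3 + TV/(1+r)^3
    = 1398.01418 + 1526.90911 + 1667.68796 + 20463.51230 = 25056.12356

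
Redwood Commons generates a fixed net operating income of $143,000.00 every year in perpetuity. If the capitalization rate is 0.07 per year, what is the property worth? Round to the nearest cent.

$2042857.14

Level perpetuity: PV = C / r = $143,000.00 / 0.07 = $2,042,857.14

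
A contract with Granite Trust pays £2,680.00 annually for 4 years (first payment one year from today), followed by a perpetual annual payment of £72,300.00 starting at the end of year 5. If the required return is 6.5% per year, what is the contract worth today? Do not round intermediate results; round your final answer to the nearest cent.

£873803.59

PV of 4-year annuity: £2,680.00 × [1 − (1+0.065)^−4] / 0.065 = 9181.14025
Perpetuity value at year 4: £72,300.00 / 0.065 = 1112307.69231
PV of perpetuity: 1112307.69231 / (1+0.065)^4 = 864622.45341
Total PV = 9181.14025 + 864622.45341 = 873803.59366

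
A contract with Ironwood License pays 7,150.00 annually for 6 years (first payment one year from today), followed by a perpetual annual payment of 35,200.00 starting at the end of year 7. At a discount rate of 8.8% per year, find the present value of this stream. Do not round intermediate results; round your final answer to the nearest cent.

PV of 6-year annuity: 7,150.00 × [1 − (1+0.088)^−6] / 0.088 = 32266.47924
Perpetuity value at year 6: 35,200.00 / 0.088 = 400000.00000
PV of perpetuity: 400000.00000 / (1+0.088)^6 = 241149.64068
Total PV = 32266.47924 + 241149.64068 = 273416.11992

273416.12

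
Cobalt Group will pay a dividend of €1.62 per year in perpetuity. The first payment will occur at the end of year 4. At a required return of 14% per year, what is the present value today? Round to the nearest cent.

Value at end of year 3: C / r = €1.62 / 0.14 = €11.5714
Discount to today: PV = €11.5714 / (1 + 0.14)^3 = €11.5714 / 1.481544 = €7.81

€7.81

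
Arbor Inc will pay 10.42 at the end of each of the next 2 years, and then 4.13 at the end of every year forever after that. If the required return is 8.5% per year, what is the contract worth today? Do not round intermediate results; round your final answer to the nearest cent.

PV of 2-year annuity: 10.42 × [1 − (1+0.085)^−2] / 0.085 = 18.45501
Perpetuity value at year 2: 4.13 / 0.085 = 48.58824
PV of perpetuity: 48.58824 / (1+0.085)^2 = 41.27353
Total PV = 18.45501 + 41.27353 = 59.72854

59.73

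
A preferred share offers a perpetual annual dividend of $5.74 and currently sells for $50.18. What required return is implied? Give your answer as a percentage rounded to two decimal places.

11.44%

P = C/r ⇒ r = C/P = $5.74/$50.18 = 0.114388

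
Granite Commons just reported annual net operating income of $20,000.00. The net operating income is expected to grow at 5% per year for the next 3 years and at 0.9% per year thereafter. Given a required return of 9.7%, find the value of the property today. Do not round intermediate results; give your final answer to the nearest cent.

D_1 = 21000.00000
D_2 = 22050.00000
D_3 = 23152.50000
Terminal value at year 3: TV = D_3×(1+g_2)/(r−g_2) = 23360.87250/0.088 = 265464.46023
P_0 = D_1/(1+r)^1 + D_2/(1+r)^2 + D_3/(1+r)^3 + TV/(1+r)^3
    = 19143.11759 + 18322.94756 + 17537.91699 + 201088.16185 = 256092.14399

$256092.14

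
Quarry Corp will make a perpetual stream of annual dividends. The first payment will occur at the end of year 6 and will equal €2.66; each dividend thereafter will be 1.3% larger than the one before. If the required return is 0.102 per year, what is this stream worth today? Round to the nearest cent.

€18.39

Value at end of year 5: C₁ / (r − g) = €2.66 / (0.102 − 0.013) = €29.8876
Discount to today: PV = €29.8876 / (1 + 0.102)^5 = €29.8876 / 1.625204 = €18.39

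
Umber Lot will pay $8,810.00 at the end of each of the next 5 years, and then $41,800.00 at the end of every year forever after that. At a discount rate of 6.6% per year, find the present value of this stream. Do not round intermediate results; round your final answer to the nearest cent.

PV of 5-year annuity: $8,810.00 × [1 − (1+0.066)^−5] / 0.066 = 36512.93856
Perpetuity value at year 5: $41,800.00 / 0.066 = 633333.33333
PV of perpetuity: 633333.33333 / (1+0.066)^5 = 460093.73836
Total PV = 36512.93856 + 460093.73836 = 496606.67692

$496606.68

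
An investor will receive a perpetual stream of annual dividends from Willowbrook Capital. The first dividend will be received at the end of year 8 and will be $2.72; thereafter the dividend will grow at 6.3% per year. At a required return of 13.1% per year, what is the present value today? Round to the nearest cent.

$16.90

Value at end of year 7: C₁ / (r − g) = $2.72 / (0.131 − 0.063) = $40.0000
Discount to today: PV = $40.0000 / (1 + 0.131)^7 = $40.0000 / 2.367218 = $16.90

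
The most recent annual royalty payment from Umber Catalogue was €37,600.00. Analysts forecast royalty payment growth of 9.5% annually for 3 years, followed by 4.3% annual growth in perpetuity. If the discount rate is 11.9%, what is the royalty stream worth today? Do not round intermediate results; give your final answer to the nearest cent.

€591546.00

D_1 = 41172.00000
D_2 = 45083.34000
D_3 = 49366.25730
Terminal value at year 3: TV = D_3×(1+g_2)/(r−g_2) = 51489.00636/0.076 = 677486.92584
P_0 = D_1/(1+r)^1 + D_2/(1+r)^2 + D_3/(1+r)^3 + TV/(1+r)^3
    = 36793.56568 + 36004.42755 + 35232.21462 + 483515.78752 = 591545.99537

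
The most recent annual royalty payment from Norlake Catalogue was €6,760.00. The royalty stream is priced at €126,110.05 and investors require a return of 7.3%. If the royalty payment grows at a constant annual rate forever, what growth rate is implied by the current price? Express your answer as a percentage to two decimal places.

P = D₀(1+g)/(r−g) ⇒ P(r−g) = D₀(1+g) ⇒ g(P+D₀) = P·r − D₀
g = (P·r − D₀)/(P + D₀) = (€126,110.05×0.073 − €6,760.00) / (€126,110.05 + €6,760.00) = 0.018409

1.84%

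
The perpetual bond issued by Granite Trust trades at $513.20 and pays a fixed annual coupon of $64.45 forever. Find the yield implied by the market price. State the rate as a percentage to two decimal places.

12.56%

P = C/r ⇒ r = C/P = $64.45/$513.20 = 0.125585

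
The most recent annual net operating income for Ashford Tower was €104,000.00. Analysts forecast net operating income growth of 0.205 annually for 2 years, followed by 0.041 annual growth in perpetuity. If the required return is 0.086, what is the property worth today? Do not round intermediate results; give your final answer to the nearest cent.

€3205443.01

D_1 = 125320.00000
D_2 = 151010.60000
Terminal value at year 2: TV = D_2×(1+g_2)/(r−g_2) = 157202.03460/0.045 = 3493378.54667
P_0 = D_1/(1+r)^1 + D_2/(1+r)^2 + TV/(1+r)^2
    = 115395.94843 + 128040.62418 + 2962006.43945 = 3205443.01207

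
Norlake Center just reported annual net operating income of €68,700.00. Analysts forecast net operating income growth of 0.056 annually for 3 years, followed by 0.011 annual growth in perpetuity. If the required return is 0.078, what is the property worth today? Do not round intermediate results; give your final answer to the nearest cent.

D_1 = 72547.20000
D_2 = 76609.84320
D_3 = 80899.99442
Terminal value at year 3: TV = D_3×(1+g_2)/(r−g_2) = 81789.89436/0.067 = 1220744.69191
P_0 = D_1/(1+r)^1 + D_2/(1+r)^2 + D_3/(1+r)^3 + TV/(1+r)^3
    = 67297.95918 + 65924.53145 + 64579.13284 + 974470.19859 = 1172271.82206

€1172271.82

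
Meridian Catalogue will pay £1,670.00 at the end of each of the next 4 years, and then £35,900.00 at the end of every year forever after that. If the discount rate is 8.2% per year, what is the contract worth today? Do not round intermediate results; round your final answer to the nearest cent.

£324933.67

PV of 4-year annuity: £1,670.00 × [1 − (1+0.082)^−4] / 0.082 = 5506.71704
Perpetuity value at year 4: £35,900.00 / 0.082 = 437804.87805
PV of perpetuity: 437804.87805 / (1+0.082)^4 = 319426.94883
Total PV = 5506.71704 + 319426.94883 = 324933.66587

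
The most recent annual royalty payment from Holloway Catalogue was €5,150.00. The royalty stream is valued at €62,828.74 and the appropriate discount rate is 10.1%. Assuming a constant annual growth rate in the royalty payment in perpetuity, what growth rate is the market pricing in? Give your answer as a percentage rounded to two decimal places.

1.76%

P = D₀(1+g)/(r−g) ⇒ P(r−g) = D₀(1+g) ⇒ g(P+D₀) = P·r − D₀
g = (P·r − D₀)/(P + D₀) = (€62,828.74×0.101 − €5,150.00) / (€62,828.74 + €5,150.00) = 0.017589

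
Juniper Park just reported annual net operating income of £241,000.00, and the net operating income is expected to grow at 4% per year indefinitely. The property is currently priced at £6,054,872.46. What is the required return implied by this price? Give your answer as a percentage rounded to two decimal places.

8.14%

D₁ = £241,000.00 × 1.04 = £250,640.0000
P = D₁/(r − g) ⇒ r = D₁/P + g = £250,640.0000/£6,054,872.46 + 0.04 = 0.041395 + 0.04 = 0.081395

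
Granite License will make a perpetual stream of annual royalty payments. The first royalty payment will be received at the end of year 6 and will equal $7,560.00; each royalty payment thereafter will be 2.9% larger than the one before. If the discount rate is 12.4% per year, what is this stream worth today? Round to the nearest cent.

$44357.46

Value at end of year 5: C₁ / (r − g) = $7,560.00 / (0.124 − 0.029) = $79,578.9474
Discount to today: PV = $79,578.9474 / (1 + 0.124)^5 = $79,578.9474 / 1.794038 = $44,357.46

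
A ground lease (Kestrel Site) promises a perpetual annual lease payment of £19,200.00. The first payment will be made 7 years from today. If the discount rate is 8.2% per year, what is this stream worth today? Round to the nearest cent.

£145923.02

Value at end of year 6: C / r = £19,200.00 / 0.082 = £234,146.3415
Discount to today: PV = £234,146.3415 / (1 + 0.082)^6 = £234,146.3415 / 1.604588 = £145,923.02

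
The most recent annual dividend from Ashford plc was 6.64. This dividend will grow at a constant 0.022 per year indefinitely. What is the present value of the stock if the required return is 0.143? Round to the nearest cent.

56.08

D₁ = D₀ × (1 + g) = 6.64 × 1.022 = 6.7861
Growing perpetuity: P = D₁ / (r − g) = 6.7861 / (0.143 − 0.022) = 56.08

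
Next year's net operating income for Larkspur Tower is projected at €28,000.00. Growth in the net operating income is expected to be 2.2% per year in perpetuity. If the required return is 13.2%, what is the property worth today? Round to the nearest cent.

€254545.45

Growing perpetuity: P = D₁ / (r − g) = €28,000.0000 / (0.132 − 0.022) = €254,545.45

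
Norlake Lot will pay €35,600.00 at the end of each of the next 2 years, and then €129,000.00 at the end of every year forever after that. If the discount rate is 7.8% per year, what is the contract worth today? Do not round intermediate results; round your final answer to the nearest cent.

€1486831.38

PV of 2-year annuity: €35,600.00 × [1 − (1+0.078)^−2] / 0.078 = 63658.73723
Perpetuity value at year 2: €129,000.00 / 0.078 = 1653846.15385
PV of perpetuity: 1653846.15385 / (1+0.078)^2 = 1423172.63971
Total PV = 63658.73723 + 1423172.63971 = 1486831.37695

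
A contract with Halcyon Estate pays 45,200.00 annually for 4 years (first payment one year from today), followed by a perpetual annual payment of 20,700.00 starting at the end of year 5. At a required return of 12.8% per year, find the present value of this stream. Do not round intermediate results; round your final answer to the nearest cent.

234897.17

PV of 4-year annuity: 45,200.00 × [1 − (1+0.128)^−4] / 0.128 = 135006.71888
Perpetuity value at year 4: 20,700.00 / 0.128 = 161718.75000
PV of perpetuity: 161718.75000 / (1+0.128)^4 = 99890.45175
Total PV = 135006.71888 + 99890.45175 = 234897.17063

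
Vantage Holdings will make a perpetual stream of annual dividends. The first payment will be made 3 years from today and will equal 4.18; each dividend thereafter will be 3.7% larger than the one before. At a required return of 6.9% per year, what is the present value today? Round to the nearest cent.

114.31

Value at end of year 2: C₁ / (r − g) = 4.18 / (0.069 − 0.037) = 130.6250
Discount to today: PV = 130.6250 / (1 + 0.069)^2 = 130.6250 / 1.142761 = 114.31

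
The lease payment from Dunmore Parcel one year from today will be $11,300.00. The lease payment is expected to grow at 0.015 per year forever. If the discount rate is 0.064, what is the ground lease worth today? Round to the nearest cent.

Growing perpetuity: P = D₁ / (r − g) = $11,300.0000 / (0.064 − 0.015) = $230,612.24

$230612.24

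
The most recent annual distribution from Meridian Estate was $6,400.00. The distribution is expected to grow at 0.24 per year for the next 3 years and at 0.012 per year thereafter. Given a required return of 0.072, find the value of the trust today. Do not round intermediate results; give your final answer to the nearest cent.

D_1 = 7936.00000
D_2 = 9840.64000
D_3 = 12202.39360
Terminal value at year 3: TV = D_3×(1+g_2)/(r−g_2) = 12348.82232/0.06 = 205813.70539
P_0 = D_1/(1+r)^1 + D_2/(1+r)^2 + D_3/(1+r)^3 + TV/(1+r)^3
    = 7402.98507 + 8563.15438 + 9905.14126 + 167066.71587 = 192937.99658

$192938.00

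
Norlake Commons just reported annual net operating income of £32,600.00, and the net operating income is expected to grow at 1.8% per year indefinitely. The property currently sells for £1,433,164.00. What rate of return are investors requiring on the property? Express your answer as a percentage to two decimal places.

4.12%

D₁ = £32,600.00 × 1.018 = £33,186.8000
P = D₁/(r − g) ⇒ r = D₁/P + g = £33,186.8000/£1,433,164.00 + 0.018 = 0.023156 + 0.018 = 0.041156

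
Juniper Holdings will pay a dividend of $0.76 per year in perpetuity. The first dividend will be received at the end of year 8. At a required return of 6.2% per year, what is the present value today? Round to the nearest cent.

Value at end of year 7: C / r = $0.76 / 0.062 = $12.2581
Discount to today: PV = $12.2581 / (1 + 0.062)^7 = $12.2581 / 1.523602 = $8.05

$8.05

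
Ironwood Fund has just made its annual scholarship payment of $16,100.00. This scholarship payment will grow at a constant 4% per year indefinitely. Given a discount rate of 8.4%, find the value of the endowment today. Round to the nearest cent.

$380545.45

D₁ = D₀ × (1 + g) = $16,100.00 × 1.04 = $16,744.0000
Growing perpetuity: P = D₁ / (r − g) = $16,744.0000 / (0.084 − 0.04) = $380,545.45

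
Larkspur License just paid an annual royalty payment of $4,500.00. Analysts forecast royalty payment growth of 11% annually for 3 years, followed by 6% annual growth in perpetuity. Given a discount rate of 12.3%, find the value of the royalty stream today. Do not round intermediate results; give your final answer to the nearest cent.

$86305.02

D_1 = 4995.00000
D_2 = 5544.45000
D_3 = 6154.33950
Terminal value at year 3: TV = D_3×(1+g_2)/(r−g_2) = 6523.59987/0.063 = 103549.20429
P_0 = D_1/(1+r)^1 + D_2/(1+r)^2 + D_3/(1+r)^3 + TV/(1+r)^3
    = 4447.90739 + 4396.41781 + 4345.52429 + 73115.17051 = 86305.02000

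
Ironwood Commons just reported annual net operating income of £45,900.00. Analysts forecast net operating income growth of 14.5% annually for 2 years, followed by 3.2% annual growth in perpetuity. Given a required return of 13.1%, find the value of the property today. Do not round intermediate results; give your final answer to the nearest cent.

D_1 = 52555.50000
D_2 = 60176.04750
Terminal value at year 2: TV = D_2×(1+g_2)/(r−g_2) = 62101.68102/0.099 = 627289.70727
P_0 = D_1/(1+r)^1 + D_2/(1+r)^2 + TV/(1+r)^2
    = 46468.16976 + 47043.37257 + 490391.52012 = 583903.06245

£583903.06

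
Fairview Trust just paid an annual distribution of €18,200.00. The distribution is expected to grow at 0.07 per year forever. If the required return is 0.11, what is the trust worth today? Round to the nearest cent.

€486850.00

D₁ = D₀ × (1 + g) = €18,200.00 × 1.07 = €19,474.0000
Growing perpetuity: P = D₁ / (r − g) = €19,474.0000 / (0.11 − 0.07) = €486,850.00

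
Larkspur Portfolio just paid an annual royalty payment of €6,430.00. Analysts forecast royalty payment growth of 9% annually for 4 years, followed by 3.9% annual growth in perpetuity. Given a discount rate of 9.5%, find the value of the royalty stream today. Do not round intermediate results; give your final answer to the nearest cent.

D_1 = 7008.70000
D_2 = 7639.48300
D_3 = 8327.03647
D_4 = 9076.46975
Terminal value at year 4: TV = D_4×(1+g_2)/(r−g_2) = 9430.45207/0.056 = 168400.92987
P_0 = D_1/(1+r)^1 + D_2/(1+r)^2 + D_3/(1+r)^3 + D_4/(1+r)^4 + TV/(1+r)^4
    = 6400.63927 + 6371.41261 + 6342.31940 + 6313.35904 + 117135.35782 = 142563.08812

€142563.09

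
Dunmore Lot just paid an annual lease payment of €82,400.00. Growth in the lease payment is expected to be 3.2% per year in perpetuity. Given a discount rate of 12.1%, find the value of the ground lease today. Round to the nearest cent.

€955469.66

D₁ = D₀ × (1 + g) = €82,400.00 × 1.032 = €85,036.8000
Growing perpetuity: P = D₁ / (r − g) = €85,036.8000 / (0.121 − 0.032) = €955,469.66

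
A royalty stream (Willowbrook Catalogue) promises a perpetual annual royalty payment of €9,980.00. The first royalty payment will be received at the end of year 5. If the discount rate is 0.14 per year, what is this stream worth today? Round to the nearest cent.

€42206.87

Value at end of year 4: C / r = €9,980.00 / 0.14 = €71,285.7143
Discount to today: PV = €71,285.7143 / (1 + 0.14)^4 = €71,285.7143 / 1.688960 = €42,206.87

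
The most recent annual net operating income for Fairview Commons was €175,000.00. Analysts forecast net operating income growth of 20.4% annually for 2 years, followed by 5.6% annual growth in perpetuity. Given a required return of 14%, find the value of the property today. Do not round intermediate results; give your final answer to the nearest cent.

€2833976.61

D_1 = 210700.00000
D_2 = 253682.80000
Terminal value at year 2: TV = D_2×(1+g_2)/(r−g_2) = 267889.03680/0.084 = 3189155.20000
P_0 = D_1/(1+r)^1 + D_2/(1+r)^2 + TV/(1+r)^2
    = 184824.56140 + 195200.67713 + 2453951.36965 = 2833976.60819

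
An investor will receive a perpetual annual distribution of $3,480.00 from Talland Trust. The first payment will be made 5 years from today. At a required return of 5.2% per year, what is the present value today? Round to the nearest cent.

Value at end of year 4: C / r = $3,480.00 / 0.052 = $66,923.0769
Discount to today: PV = $66,923.0769 / (1 + 0.052)^4 = $66,923.0769 / 1.224794 = $54,640.28

$54640.28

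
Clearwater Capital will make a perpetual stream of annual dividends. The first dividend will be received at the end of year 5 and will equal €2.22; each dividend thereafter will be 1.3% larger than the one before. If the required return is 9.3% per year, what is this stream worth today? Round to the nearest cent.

Value at end of year 4: C₁ / (r − g) = €2.22 / (0.093 − 0.013) = €27.7500
Discount to today: PV = €27.7500 / (1 + 0.093)^4 = €27.7500 / 1.427186 = €19.44

€19.44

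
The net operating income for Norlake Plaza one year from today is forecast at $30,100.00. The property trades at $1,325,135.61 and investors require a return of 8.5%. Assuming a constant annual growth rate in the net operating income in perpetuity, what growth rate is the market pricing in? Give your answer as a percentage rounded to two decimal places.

P = D₁/(r−g) ⇒ g = r − D₁/P = 0.085 − $30,100.00/$1,325,135.61 = 0.062285

6.23%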